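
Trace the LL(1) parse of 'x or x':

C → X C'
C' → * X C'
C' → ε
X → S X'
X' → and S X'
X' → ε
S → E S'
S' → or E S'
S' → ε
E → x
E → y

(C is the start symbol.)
LL(1) parsing maintains a stack (initially the start symbol over $) and the input. At each step: if the stack top is a terminal, match it against the current input token; if it is a non-terminal N, replace it with the RHS of M[N, lookahead] (the unique production whose predict set contains the lookahead).

Stack is shown with the top on the left.

Stack            Input     Action
---------------------------------
C $              x or x $  output C → X C'
X C' $           x or x $  output X → S X'
S X' C' $        x or x $  output S → E S'
E S' X' C' $     x or x $  output E → x
x S' X' C' $     x or x $  match 'x'
S' X' C' $       or x $    output S' → or E S'
or E S' X' C' $  or x $    match 'or'
E S' X' C' $     x $       output E → x
x S' X' C' $     x $       match 'x'
S' X' C' $       $         output S' → ε
X' C' $          $         output X' → ε
C' $             $         output C' → ε
$                $         accept

The string is accepted.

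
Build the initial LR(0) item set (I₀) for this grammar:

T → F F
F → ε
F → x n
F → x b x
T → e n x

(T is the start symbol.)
First, augment the grammar with T' → T
I₀ = CLOSURE({ [T' → . T] }):
  [T' → . T] has the dot before T: add [T → . F F], [T → . e n x]
  [T → . F F] has the dot before F: add [F → .], [F → . x n], [F → . x b x]
No further items can be added.

I₀ = { [F → . x b x], [F → . x n], [F → .], [T → . F F], [T → . e n x], [T' → . T] }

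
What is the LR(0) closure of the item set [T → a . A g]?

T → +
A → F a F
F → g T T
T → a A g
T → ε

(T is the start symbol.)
To compute CLOSURE, for each item [A → α.Bβ] where B is a non-terminal, add [B → .γ] for all productions B → γ; repeat for the newly added items until nothing changes.

Start with: [T → a . A g]
  [T → a . A g] has the dot before A: add [A → . F a F]
  [A → . F a F] has the dot before F: add [F → . g T T]
No further items can be added.

CLOSURE = { [A → . F a F], [F → . g T T], [T → a . A g] }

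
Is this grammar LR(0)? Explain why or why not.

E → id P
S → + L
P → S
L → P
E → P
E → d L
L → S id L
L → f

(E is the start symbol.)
No. Shift-reduce conflict between [P → S .] and [L → S . id L]

Augment with E' → E and build the canonical LR(0) collection (I0 = CLOSURE({[E' → . E]}), then GOTO on every symbol after a dot until no new states appear). It has 15 states:
  I0: { [E → . P], [E → . d L], [E → . id P], [E' → . E], [P → . S], [S → . + L] }  — shift
  I1: { [L → . P], [L → . S id L], [L → . f], [P → . S], [S → + . L], [S → . + L] }  — shift
  I2: { [E' → E .] }  — accept
  I3: { [E → P .] }  — reduce
  I4: { [P → S .] }  — reduce
  I5: { [E → d . L], [L → . P], [L → . S id L], [L → . f], [P → . S], [S → . + L] }  — shift
  I6: { [E → id . P], [P → . S], [S → . + L] }  — shift
  I7: { [E → id P .] }  — reduce
  I8: { [E → d L .] }  — reduce
  I9: { [L → P .] }  — reduce
  I10: { [L → S . id L], [P → S .] }  — shift, reduce
  I11: { [L → f .] }  — reduce
  I12: { [L → . P], [L → . S id L], [L → . f], [L → S id . L], [P → . S], [S → . + L] }  — shift
  I13: { [L → S id L .] }  — reduce
  I14: { [S → + L .] }  — reduce

Conflict in state I10:
  Shift-reduce conflict between [P → S .] and [L → S . id L]
So the grammar is NOT LR(0).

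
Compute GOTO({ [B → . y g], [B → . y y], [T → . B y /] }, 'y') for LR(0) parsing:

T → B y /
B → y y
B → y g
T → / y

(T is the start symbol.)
{ [B → y . g], [B → y . y] }

GOTO(I, 'y') = CLOSURE({ [A → αX.β] : [A → α.Xβ] ∈ I, X = 'y' })

Items with dot before 'y', with the dot advanced:
  [B → . y g] → [B → y . g]
  [B → . y y] → [B → y . y]
Closure adds nothing (no advanced item has the dot before a non-terminal).

GOTO = { [B → y . g], [B → y . y] }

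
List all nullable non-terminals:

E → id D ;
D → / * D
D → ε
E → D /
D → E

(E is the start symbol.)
{ 'D' }

ε-productions: D → ε
So D is immediately nullable.
No further non-terminal can be added: every production for the remaining non-terminals contains a terminal or a non-nullable non-terminal.
Nullable = { 'D' }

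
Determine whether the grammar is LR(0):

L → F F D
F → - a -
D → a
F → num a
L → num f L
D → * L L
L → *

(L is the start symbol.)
A grammar is LR(0) if no state in the canonical LR(0) collection has:
  - both a shift item (dot before a terminal) and a complete item (shift-reduce conflict), or
  - two or more complete items (reduce-reduce conflict; the accept item [L' → L .] counts as a complete item here).

Augment with L' → L and build the canonical LR(0) collection (I0 = CLOSURE({[L' → . L]}), then GOTO on every symbol after a dot until no new states appear). It has 18 states:
  I0: { [F → . - a -], [F → . num a], [L → . *], [L → . F F D], [L → . num f L], [L' → . L] }  — shift
  I1: { [L → * .] }  — reduce
  I2: { [F → - . a -] }  — shift
  I3: { [F → . - a -], [F → . num a], [L → F . F D] }  — shift
  I4: { [L' → L .] }  — accept
  I5: { [F → num . a], [L → num . f L] }  — shift
  I6: { [F → num a .] }  — reduce
  I7: { [F → . - a -], [F → . num a], [L → . *], [L → . F F D], [L → . num f L], [L → num f . L] }  — shift
  I8: { [L → num f L .] }  — reduce
  I9: { [D → . * L L], [D → . a], [L → F F . D] }  — shift
  I10: { [F → num . a] }  — shift
  I11: { [D → * . L L], [F → . - a -], [F → . num a], [L → . *], [L → . F F D], [L → . num f L] }  — shift
  I12: { [L → F F D .] }  — reduce
  I13: { [D → a .] }  — reduce
  I14: { [D → * L . L], [F → . - a -], [F → . num a], [L → . *], [L → . F F D], [L → . num f L] }  — shift
  I15: { [D → * L L .] }  — reduce
  I16: { [F → - a . -] }  — shift
  I17: { [F → - a - .] }  — reduce

Every state is either a pure shift/goto state or contains exactly one complete item and nothing to shift — no conflicts. The grammar is LR(0).

Answer: Yes, the grammar is LR(0)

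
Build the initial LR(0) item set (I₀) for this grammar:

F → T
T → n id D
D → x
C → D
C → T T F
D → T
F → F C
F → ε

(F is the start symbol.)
{ [F → . F C], [F → . T], [F → .], [F' → . F], [T → . n id D] }

First, augment the grammar with F' → F
I₀ = CLOSURE({ [F' → . F] }):
  [F' → . F] has the dot before F: add [F → . T], [F → . F C], [F → .]
  [F → . T] has the dot before T: add [T → . n id D]
No further items can be added.

I₀ = { [F → . F C], [F → . T], [F → .], [F' → . F], [T → . n id D] }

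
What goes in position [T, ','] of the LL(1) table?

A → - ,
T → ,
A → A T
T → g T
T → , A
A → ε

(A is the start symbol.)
T → ,, T → , A

To find M[T, ','], we find productions for T where ',' is in the predict set (PREDICT(N → α) = (FIRST(α) \ {ε}) ∪ (FOLLOW(N) if α ⇒* ε)).

T → ,: PREDICT = { ',' }
  ',' is in predict set, so this production goes in M[T, ',']
T → g T: PREDICT = { 'g' }
T → , A: PREDICT = { ',' }
  ',' is in predict set, so this production goes in M[T, ',']

M[T, ','] = T → ,, T → , A  (a multiply-defined cell — the grammar is not LL(1))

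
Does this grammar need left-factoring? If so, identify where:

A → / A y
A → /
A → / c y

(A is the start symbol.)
Left-factoring is needed when two productions for the same non-terminal
share a common prefix on the right-hand side.

Productions for A:
  A → / A y
  A → /
  A → / c y

Found common prefix '/' in productions for A

Answer: Yes, A has productions with common prefix '/'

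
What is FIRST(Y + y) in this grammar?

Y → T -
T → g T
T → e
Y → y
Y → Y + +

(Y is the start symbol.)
{ 'e', 'g', 'y' }

FIRST sets of the non-terminals involved (from the grammar, by fixed-point iteration):
  FIRST(Y) = { 'e', 'g', 'y' }

To compute FIRST(Y + y), process the symbols left to right:
Symbol Y is a non-terminal. Add FIRST(Y) \ {ε} = { 'e', 'g', 'y' }
Y is not nullable (ε ∉ FIRST(Y)), so stop here.
FIRST(Y + y) = { 'e', 'g', 'y' }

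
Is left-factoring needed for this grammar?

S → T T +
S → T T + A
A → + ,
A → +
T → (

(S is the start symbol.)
Left-factoring is needed when two productions for the same non-terminal
share a common prefix on the right-hand side.

Productions for S:
  S → T T +
  S → T T + A
Productions for A:
  A → + ,
  A → +

Found common prefix 'T T +' in productions for S
Found common prefix '+' in productions for A

Answer: Yes, S has productions with common prefix 'T T +'; A has productions with common prefix '+'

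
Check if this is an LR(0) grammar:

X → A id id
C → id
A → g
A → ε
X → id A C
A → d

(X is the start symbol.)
Augment with X' → X and build the canonical LR(0) collection (I0 = CLOSURE({[X' → . X]}), then GOTO on every symbol after a dot until no new states appear). It has 11 states:
  I0: { [A → . d], [A → . g], [A → .], [X → . A id id], [X → . id A C], [X' → . X] }  — shift, reduce
  I1: { [X → A . id id] }  — shift
  I2: { [X' → X .] }  — accept
  I3: { [A → d .] }  — reduce
  I4: { [A → g .] }  — reduce
  I5: { [A → . d], [A → . g], [A → .], [X → id . A C] }  — shift, reduce
  I6: { [C → . id], [X → id A . C] }  — shift
  I7: { [X → id A C .] }  — reduce
  I8: { [C → id .] }  — reduce
  I9: { [X → A id . id] }  — shift
  I10: { [X → A id id .] }  — reduce

Conflict in state I0:
  Shift-reduce conflict between [A → .] and [A → . d]
So the grammar is NOT LR(0).

Answer: No. Shift-reduce conflict between [A → .] and [A → . d]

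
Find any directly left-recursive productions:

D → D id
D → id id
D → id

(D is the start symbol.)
Yes, D is left-recursive

Direct left recursion occurs when N → N α for some non-terminal N (the right-hand side begins with the left-hand side itself).

D → D id: LEFT RECURSIVE (starts with D)
D → id id: starts with id
D → id: starts with id

The grammar has direct left recursion on: D.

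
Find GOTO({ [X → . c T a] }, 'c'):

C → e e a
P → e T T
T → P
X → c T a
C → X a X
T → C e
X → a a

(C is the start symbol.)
GOTO(I, 'c') = CLOSURE({ [A → αX.β] : [A → α.Xβ] ∈ I, X = 'c' })

Items with dot before 'c', with the dot advanced:
  [X → . c T a] → [X → c . T a]
Closure of the advanced items:
  [X → c . T a] has the dot before T: add [T → . P], [T → . C e]
  [T → . P] has the dot before P: add [P → . e T T]
  [T → . C e] has the dot before C: add [C → . e e a], [C → . X a X]
  [C → . X a X] has the dot before X: add [X → . c T a], [X → . a a]

GOTO = { [C → . X a X], [C → . e e a], [P → . e T T], [T → . C e], [T → . P], [X → . a a], [X → . c T a], [X → c . T a] }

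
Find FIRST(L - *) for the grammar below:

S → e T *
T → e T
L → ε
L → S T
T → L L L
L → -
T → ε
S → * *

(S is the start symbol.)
{ '*', '-', 'e' }

FIRST sets of the non-terminals involved (from the grammar, by fixed-point iteration):
  FIRST(L) = { '*', '-', 'e', ε }

To compute FIRST(L - *), process the symbols left to right:
Symbol L is a non-terminal. Add FIRST(L) \ {ε} = { '*', '-', 'e' }
L is nullable (ε ∈ FIRST(L)), continue to the next symbol.
Symbol - is a terminal. Add '-' and stop.
FIRST(L - *) = { '*', '-', 'e' }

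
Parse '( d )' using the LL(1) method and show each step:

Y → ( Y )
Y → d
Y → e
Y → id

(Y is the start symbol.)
LL(1) parsing maintains a stack (initially the start symbol over $) and the input. At each step: if the stack top is a terminal, match it against the current input token; if it is a non-terminal N, replace it with the RHS of M[N, lookahead] (the unique production whose predict set contains the lookahead).

Stack is shown with the top on the left.

Stack    Input    Action
------------------------
Y $      ( d ) $  output Y → ( Y )
( Y ) $  ( d ) $  match '('
Y ) $    d ) $    output Y → d
d ) $    d ) $    match 'd'
) $      ) $      match ')'
$        $        accept

The string is accepted.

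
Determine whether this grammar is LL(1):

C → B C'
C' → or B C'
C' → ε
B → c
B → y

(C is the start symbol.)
Yes, the grammar is LL(1).

A grammar is LL(1) if for each non-terminal N with multiple productions, the predict sets of those productions are pairwise disjoint, where PREDICT(N → α) = (FIRST(α) \ {ε}) ∪ (FOLLOW(N) if α ⇒* ε).

Relevant sets:
  FOLLOW(C') = { $ }

For C':
  PREDICT(C' → or B C') = { 'or' }
  PREDICT(C' → ε) = { $ }
For B:
  PREDICT(B → c) = { 'c' }
  PREDICT(B → y) = { 'y' }
C has a single production, so nothing to check there.

All predict sets are disjoint. The grammar IS LL(1).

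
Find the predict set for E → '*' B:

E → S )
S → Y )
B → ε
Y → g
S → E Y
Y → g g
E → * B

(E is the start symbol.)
{ '*' }

PREDICT(E → '*' B) = (FIRST(RHS) \ {ε}) ∪ (FOLLOW(E) if ε ∈ FIRST(RHS), i.e. RHS ⇒* ε)
FIRST('*' B) = { '*' }
ε ∉ FIRST('*' B), so FOLLOW(E) is not added.
PREDICT(E → '*' B) = { '*' }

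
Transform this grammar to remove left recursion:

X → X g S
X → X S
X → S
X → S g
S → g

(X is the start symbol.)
X → S X'
X → S g X'
X' → g S X'
X' → S X'
X' → ε
S → g

X is directly left-recursive. The standard transformation for
  A → A α₁ | ... | A α_m | β₁ | ... | β_n
is
  A  → β₁ A' | ... | β_n A'
  A' → α₁ A' | ... | α_m A' | ε

X → S becomes X → S X'
X → S g becomes X → S g X'
X → X g S becomes X' → g S X'
X → X S becomes X' → S X'
Add X' → ε

Productions for other non-terminals are unchanged:
  S → g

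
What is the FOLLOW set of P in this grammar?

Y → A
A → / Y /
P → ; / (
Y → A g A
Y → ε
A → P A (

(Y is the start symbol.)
{ '/', ';' }

In A → P A (: P is followed by A '(', add FIRST(A '(') \ {ε} = { '/', ';' }

Taking the union: FOLLOW(P) = { '/', ';' }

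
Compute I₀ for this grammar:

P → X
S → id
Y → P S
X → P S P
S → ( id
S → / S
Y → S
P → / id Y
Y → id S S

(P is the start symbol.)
First, augment the grammar with P' → P
I₀ = CLOSURE({ [P' → . P] }):
  [P' → . P] has the dot before P: add [P → . X], [P → . / id Y]
  [P → . X] has the dot before X: add [X → . P S P]
No further items can be added.

I₀ = { [P → . / id Y], [P → . X], [P' → . P], [X → . P S P] }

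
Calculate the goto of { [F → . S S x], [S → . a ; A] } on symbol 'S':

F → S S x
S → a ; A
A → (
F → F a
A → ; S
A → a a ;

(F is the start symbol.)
GOTO(I, 'S') = CLOSURE({ [A → αX.β] : [A → α.Xβ] ∈ I, X = 'S' })

Items with dot before 'S', with the dot advanced:
  [F → . S S x] → [F → S . S x]
Closure of the advanced items:
  [F → S . S x] has the dot before S: add [S → . a ; A]

GOTO = { [F → S . S x], [S → . a ; A] }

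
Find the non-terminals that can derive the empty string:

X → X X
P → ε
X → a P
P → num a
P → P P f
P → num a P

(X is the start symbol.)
ε-productions: P → ε
So P is immediately nullable.
No further non-terminal can be added: every production for the remaining non-terminals contains a terminal or a non-nullable non-terminal.
Nullable = { 'P' }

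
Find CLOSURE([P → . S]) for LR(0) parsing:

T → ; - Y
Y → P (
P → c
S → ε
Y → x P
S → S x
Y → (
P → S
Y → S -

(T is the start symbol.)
{ [P → . S], [S → . S x], [S → .] }

Start with: [P → . S]
  [P → . S] has the dot before S: add [S → .], [S → . S x]
No further items can be added.

CLOSURE = { [P → . S], [S → . S x], [S → .] }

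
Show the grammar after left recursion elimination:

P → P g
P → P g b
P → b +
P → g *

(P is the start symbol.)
P is directly left-recursive. The standard transformation for
  A → A α₁ | ... | A α_m | β₁ | ... | β_n
is
  A  → β₁ A' | ... | β_n A'
  A' → α₁ A' | ... | α_m A' | ε

P → b + becomes P → b + P'
P → g * becomes P → g * P'
P → P g becomes P' → g P'
P → P g b becomes P' → g b P'
Add P' → ε

Resulting grammar:
P → b + P'
P → g * P'
P' → g P'
P' → g b P'
P' → ε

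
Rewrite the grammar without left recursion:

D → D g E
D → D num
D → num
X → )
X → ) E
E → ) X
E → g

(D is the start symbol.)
D is directly left-recursive. The standard transformation for
  A → A α₁ | ... | A α_m | β₁ | ... | β_n
is
  A  → β₁ A' | ... | β_n A'
  A' → α₁ A' | ... | α_m A' | ε

D → num becomes D → num D'
D → D g E becomes D' → g E D'
D → D num becomes D' → num D'
Add D' → ε

Productions for other non-terminals are unchanged:
  X → )
  X → ) E
  E → ) X
  E → g

Resulting grammar:
D → num D'
D' → g E D'
D' → num D'
D' → ε
X → )
X → ) E
E → ) X
E → g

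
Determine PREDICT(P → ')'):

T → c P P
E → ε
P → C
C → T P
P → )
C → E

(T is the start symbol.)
{ ')' }

PREDICT(P → ')') = (FIRST(RHS) \ {ε}) ∪ (FOLLOW(P) if ε ∈ FIRST(RHS), i.e. RHS ⇒* ε)
FIRST(')') = { ')' }
ε ∉ FIRST(')'), so FOLLOW(P) is not added.
PREDICT(P → ')') = { ')' }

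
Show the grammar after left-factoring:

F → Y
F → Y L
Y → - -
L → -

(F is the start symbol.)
Left-factoring transforms A → αβ₁ | αβ₂ into A → αA' and A' → β₁ | β₂
(α is the longest common prefix among the alternatives). Repeat until
no nonterminal has two alternatives with a common prefix.

Round 1: F has alternatives sharing prefix 'Y'. Introduce F': F → Y F'
  Add: F' → ε
  Add: F' → L

No remaining common prefixes — done.

Resulting grammar:
F → Y F'
F' → ε
F' → L
Y → - -
L → -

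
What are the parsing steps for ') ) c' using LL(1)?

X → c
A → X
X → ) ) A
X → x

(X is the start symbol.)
LL(1) parsing maintains a stack (initially the start symbol over $) and the input. At each step: if the stack top is a terminal, match it against the current input token; if it is a non-terminal N, replace it with the RHS of M[N, lookahead] (the unique production whose predict set contains the lookahead).

Stack is shown with the top on the left.

Stack    Input    Action
------------------------
X $      ) ) c $  output X → ) ) A
) ) A $  ) ) c $  match ')'
) A $    ) c $    match ')'
A $      c $      output A → X
X $      c $      output X → c
c $      c $      match 'c'
$        $        accept

The string is accepted.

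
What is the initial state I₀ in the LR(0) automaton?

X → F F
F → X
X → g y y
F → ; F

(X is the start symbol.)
{ [F → . ; F], [F → . X], [X → . F F], [X → . g y y], [X' → . X] }

First, augment the grammar with X' → X
I₀ = CLOSURE({ [X' → . X] }):
  [X' → . X] has the dot before X: add [X → . F F], [X → . g y y]
  [X → . F F] has the dot before F: add [F → . X], [F → . ; F]
No further items can be added.

I₀ = { [F → . ; F], [F → . X], [X → . F F], [X → . g y y], [X' → . X] }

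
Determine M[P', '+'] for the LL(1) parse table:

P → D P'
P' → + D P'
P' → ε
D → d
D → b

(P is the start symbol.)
To find M[P', '+'], we find productions for P' where '+' is in the predict set (PREDICT(N → α) = (FIRST(α) \ {ε}) ∪ (FOLLOW(N) if α ⇒* ε)).

Relevant sets:
  FOLLOW(P') = { $ }

P' → + D P': PREDICT = { '+' }
  '+' is in predict set, so this production goes in M[P', '+']
P' → ε: PREDICT = { $ }

M[P', '+'] = P' → + D P'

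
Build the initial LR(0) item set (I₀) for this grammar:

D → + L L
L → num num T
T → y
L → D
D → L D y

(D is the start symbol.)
First, augment the grammar with D' → D
I₀ = CLOSURE({ [D' → . D] }):
  [D' → . D] has the dot before D: add [D → . + L L], [D → . L D y]
  [D → . L D y] has the dot before L: add [L → . num num T], [L → . D]
No further items can be added.

I₀ = { [D → . + L L], [D → . L D y], [D' → . D], [L → . D], [L → . num num T] }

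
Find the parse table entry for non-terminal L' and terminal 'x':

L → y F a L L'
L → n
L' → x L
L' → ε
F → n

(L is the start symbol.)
To find M[L', 'x'], we find productions for L' where 'x' is in the predict set (PREDICT(N → α) = (FIRST(α) \ {ε}) ∪ (FOLLOW(N) if α ⇒* ε)).

Relevant sets:
  FOLLOW(L') = { $, 'x' }

L' → x L: PREDICT = { 'x' }
  'x' is in predict set, so this production goes in M[L', 'x']
L' → ε: PREDICT = { $, 'x' }
  'x' is in predict set, so this production goes in M[L', 'x']

M[L', 'x'] = L' → x L, L' → ε  (a multiply-defined cell — the grammar is not LL(1))

Answer: L' → x L, L' → ε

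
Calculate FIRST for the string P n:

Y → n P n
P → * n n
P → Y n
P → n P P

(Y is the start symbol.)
FIRST sets of the non-terminals involved (from the grammar, by fixed-point iteration):
  FIRST(P) = { '*', 'n' }

To compute FIRST(P n), process the symbols left to right:
Symbol P is a non-terminal. Add FIRST(P) \ {ε} = { '*', 'n' }
P is not nullable (ε ∉ FIRST(P)), so stop here.
FIRST(P n) = { '*', 'n' }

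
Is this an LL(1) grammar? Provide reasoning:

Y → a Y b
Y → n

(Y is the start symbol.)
Yes, the grammar is LL(1).

For Y:
  PREDICT(Y → a Y b) = { 'a' }
  PREDICT(Y → n) = { 'n' }

All predict sets are disjoint. The grammar IS LL(1).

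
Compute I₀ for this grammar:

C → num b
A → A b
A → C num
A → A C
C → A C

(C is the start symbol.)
{ [A → . A C], [A → . A b], [A → . C num], [C → . A C], [C → . num b], [C' → . C] }

First, augment the grammar with C' → C
I₀ = CLOSURE({ [C' → . C] }):
  [C' → . C] has the dot before C: add [C → . num b], [C → . A C]
  [C → . A C] has the dot before A: add [A → . A b], [A → . C num], [A → . A C]
No further items can be added.

I₀ = { [A → . A C], [A → . A b], [A → . C num], [C → . A C], [C → . num b], [C' → . C] }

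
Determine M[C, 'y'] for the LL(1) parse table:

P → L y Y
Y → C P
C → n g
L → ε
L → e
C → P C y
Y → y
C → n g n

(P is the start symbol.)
To find M[C, 'y'], we find productions for C where 'y' is in the predict set (PREDICT(N → α) = (FIRST(α) \ {ε}) ∪ (FOLLOW(N) if α ⇒* ε)).

Relevant sets:
  FIRST(P) = { 'e', 'y' }

C → n g: PREDICT = { 'n' }
C → P C y: PREDICT = { 'e', 'y' }
  'y' is in predict set, so this production goes in M[C, 'y']
C → n g n: PREDICT = { 'n' }

M[C, 'y'] = C → P C y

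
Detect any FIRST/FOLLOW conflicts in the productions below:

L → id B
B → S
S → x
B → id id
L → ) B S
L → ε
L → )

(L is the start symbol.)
A FIRST/FOLLOW conflict occurs when a non-terminal N has a nullable alternative N → β (β ⇒* ε) and another alternative N → α with FIRST(α) ∩ FOLLOW(N) ≠ ∅: on such a lookahead the parser cannot decide between expanding α and letting N vanish via β.

Nullable non-terminals: L.

L: nullable alternative(s) L → ε; FOLLOW(L) = { $ }
  L → id B: FIRST \ {ε} = { 'id' } — disjoint from FOLLOW(L)
  L → ) B S: FIRST \ {ε} = { ')' } — disjoint from FOLLOW(L)
  L → ε: FIRST \ {ε} = { } — this is the only nullable alternative, skip
  L → ): FIRST \ {ε} = { ')' } — disjoint from FOLLOW(L)

B, S have no nullable alternative, so no FIRST/FOLLOW check is needed there.

No FIRST/FOLLOW conflicts found.

Answer: No FIRST/FOLLOW conflicts.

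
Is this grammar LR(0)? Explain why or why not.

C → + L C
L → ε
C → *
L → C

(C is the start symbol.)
A grammar is LR(0) if no state in the canonical LR(0) collection has:
  - both a shift item (dot before a terminal) and a complete item (shift-reduce conflict), or
  - two or more complete items (reduce-reduce conflict; the accept item [C' → C .] counts as a complete item here).

Augment with C' → C and build the canonical LR(0) collection (I0 = CLOSURE({[C' → . C]}), then GOTO on every symbol after a dot until no new states appear). It has 7 states:
  I0: { [C → . *], [C → . + L C], [C' → . C] }  — shift
  I1: { [C → * .] }  — reduce
  I2: { [C → + . L C], [C → . *], [C → . + L C], [L → . C], [L → .] }  — shift, reduce
  I3: { [C' → C .] }  — accept
  I4: { [L → C .] }  — reduce
  I5: { [C → + L . C], [C → . *], [C → . + L C] }  — shift
  I6: { [C → + L C .] }  — reduce

Conflict in state I2:
  Shift-reduce conflict between [L → .] and [C → . *]
So the grammar is NOT LR(0).

Answer: No. Shift-reduce conflict between [L → .] and [C → . *]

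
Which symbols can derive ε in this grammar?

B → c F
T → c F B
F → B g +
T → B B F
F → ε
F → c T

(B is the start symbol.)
{ 'F' }

ε-productions: F → ε
So F is immediately nullable.
No further non-terminal can be added: every production for the remaining non-terminals contains a terminal or a non-nullable non-terminal.
Nullable = { 'F' }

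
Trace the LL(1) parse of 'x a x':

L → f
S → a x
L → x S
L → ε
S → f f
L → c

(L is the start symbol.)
LL(1) parsing maintains a stack (initially the start symbol over $) and the input. At each step: if the stack top is a terminal, match it against the current input token; if it is a non-terminal N, replace it with the RHS of M[N, lookahead] (the unique production whose predict set contains the lookahead).

Stack is shown with the top on the left.

Stack  Input    Action
----------------------
L $    x a x $  output L → x S
x S $  x a x $  match 'x'
S $    a x $    output S → a x
a x $  a x $    match 'a'
x $    x $      match 'x'
$      $        accept

The string is accepted.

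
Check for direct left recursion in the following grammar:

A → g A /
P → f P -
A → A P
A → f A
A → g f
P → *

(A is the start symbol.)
Direct left recursion occurs when N → N α for some non-terminal N (the right-hand side begins with the left-hand side itself).

A → g A /: starts with g
P → f P -: starts with f
A → A P: LEFT RECURSIVE (starts with A)
A → f A: starts with f
A → g f: starts with g
P → *: starts with '*'

The grammar has direct left recursion on: A.

Answer: Yes, A is left-recursive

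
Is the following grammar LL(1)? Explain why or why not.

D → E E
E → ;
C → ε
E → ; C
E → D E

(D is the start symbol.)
Relevant sets:
  FIRST(D) = { ';' }

For E:
  PREDICT(E → ';') = { ';' }
  PREDICT(E → ';' C) = { ';' }
  PREDICT(E → D E) = { ';' }
D, C have a single production, so nothing to check there.

Conflict found: Predict set conflict for E: { ';' }
The grammar is NOT LL(1).

Answer: No. Predict set conflict for E: { ';' }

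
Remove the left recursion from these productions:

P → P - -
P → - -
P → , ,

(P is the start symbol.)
P is directly left-recursive. The standard transformation for
  A → A α₁ | ... | A α_m | β₁ | ... | β_n
is
  A  → β₁ A' | ... | β_n A'
  A' → α₁ A' | ... | α_m A' | ε

P → - - becomes P → - - P'
P → , , becomes P → , , P'
P → P - - becomes P' → - - P'
Add P' → ε

Resulting grammar:
P → - - P'
P → , , P'
P' → - - P'
P' → ε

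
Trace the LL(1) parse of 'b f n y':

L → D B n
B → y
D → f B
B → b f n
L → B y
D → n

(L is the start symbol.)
LL(1) parsing maintains a stack (initially the start symbol over $) and the input. At each step: if the stack top is a terminal, match it against the current input token; if it is a non-terminal N, replace it with the RHS of M[N, lookahead] (the unique production whose predict set contains the lookahead).

Stack is shown with the top on the left.

Stack      Input      Action
----------------------------
L $        b f n y $  output L → B y
B y $      b f n y $  output B → b f n
b f n y $  b f n y $  match 'b'
f n y $    f n y $    match 'f'
n y $      n y $      match 'n'
y $        y $        match 'y'
$          $          accept

The string is accepted.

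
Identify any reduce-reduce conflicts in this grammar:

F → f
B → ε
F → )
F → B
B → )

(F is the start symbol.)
Yes — I1: [B → ) .] vs [F → ) .]

A reduce-reduce conflict occurs when an LR(0) state has two complete items [A → α .] and [B → β .] — both call for a reduction, and with no lookahead the parser cannot choose between them.

Augment with F' → F and build the canonical LR(0) collection (I0 = CLOSURE({[F' → . F]}), then GOTO on every symbol after a dot until no new states appear). It has 5 states:
  I0: { [B → . )], [B → .], [F → . )], [F → . B], [F → . f], [F' → . F] }  — shift, reduce
  I1: { [B → ) .], [F → ) .] }  — 2 reduces
  I2: { [F → B .] }  — reduce
  I3: { [F' → F .] }  — accept
  I4: { [F → f .] }  — reduce

I1 contains complete items [B → ) .], [F → ) .] — reduce-reduce conflict.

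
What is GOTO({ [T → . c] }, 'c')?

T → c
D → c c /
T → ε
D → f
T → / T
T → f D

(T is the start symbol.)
GOTO(I, 'c') = CLOSURE({ [A → αX.β] : [A → α.Xβ] ∈ I, X = 'c' })

Items with dot before 'c', with the dot advanced:
  [T → . c] → [T → c .]
Closure adds nothing (no advanced item has the dot before a non-terminal).

GOTO = { [T → c .] }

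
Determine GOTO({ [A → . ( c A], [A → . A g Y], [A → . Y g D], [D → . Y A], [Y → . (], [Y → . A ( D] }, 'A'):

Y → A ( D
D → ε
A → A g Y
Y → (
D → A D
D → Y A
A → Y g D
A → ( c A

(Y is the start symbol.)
{ [A → A . g Y], [Y → A . ( D] }

GOTO(I, 'A') = CLOSURE({ [A → αX.β] : [A → α.Xβ] ∈ I, X = 'A' })

Items with dot before 'A', with the dot advanced:
  [A → . A g Y] → [A → A . g Y]
  [Y → . A ( D] → [Y → A . ( D]
Closure adds nothing (no advanced item has the dot before a non-terminal).

GOTO = { [A → A . g Y], [Y → A . ( D] }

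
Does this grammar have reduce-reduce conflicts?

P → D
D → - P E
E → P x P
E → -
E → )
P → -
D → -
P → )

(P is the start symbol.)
Yes — I2: [D → - .] vs [P → - .]; I6: [E → ) .] vs [P → ) .]; I7: [D → - .] vs [E → - .]

A reduce-reduce conflict occurs when an LR(0) state has two complete items [A → α .] and [B → β .] — both call for a reduction, and with no lookahead the parser cannot choose between them.

Augment with P' → P and build the canonical LR(0) collection (I0 = CLOSURE({[P' → . P]}), then GOTO on every symbol after a dot until no new states appear). It has 12 states:
  I0: { [D → . - P E], [D → . -], [P → . )], [P → . -], [P → . D], [P' → . P] }  — shift
  I1: { [P → ) .] }  — reduce
  I2: { [D → - . P E], [D → - .], [D → . - P E], [D → . -], [P → - .], [P → . )], [P → . -], [P → . D] }  — shift, 2 reduces
  I3: { [P → D .] }  — reduce
  I4: { [P' → P .] }  — accept
  I5: { [D → - P . E], [D → . - P E], [D → . -], [E → . )], [E → . -], [E → . P x P], [P → . )], [P → . -], [P → . D] }  — shift
  I6: { [E → ) .], [P → ) .] }  — 2 reduces
  I7: { [D → - . P E], [D → - .], [D → . - P E], [D → . -], [E → - .], [P → - .], [P → . )], [P → . -], [P → . D] }  — shift, 3 reduces
  I8: { [D → - P E .] }  — reduce
  I9: { [E → P . x P] }  — shift
  I10: { [D → . - P E], [D → . -], [E → P x . P], [P → . )], [P → . -], [P → . D] }  — shift
  I11: { [E → P x P .] }  — reduce

I2 contains complete items [D → - .], [P → - .] — reduce-reduce conflict.
I6 contains complete items [E → ) .], [P → ) .] — reduce-reduce conflict.
I7 contains complete items [D → - .], [E → - .], [P → - .] — reduce-reduce conflict.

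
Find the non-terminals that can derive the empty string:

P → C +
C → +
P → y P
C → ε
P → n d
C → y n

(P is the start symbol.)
ε-productions: C → ε
So C is immediately nullable.
No further non-terminal can be added: every production for the remaining non-terminals contains a terminal or a non-nullable non-terminal.
Nullable = { 'C' }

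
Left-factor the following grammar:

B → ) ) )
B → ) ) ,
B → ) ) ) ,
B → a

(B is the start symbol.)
B → ) ) B'
B' → ) B''
B'' → ε
B'' → ,
B' → ,
B → a

Left-factoring transforms A → αβ₁ | αβ₂ into A → αA' and A' → β₁ | β₂
(α is the longest common prefix among the alternatives). Repeat until
no nonterminal has two alternatives with a common prefix.

Round 1: B has alternatives sharing prefix ') )'. Introduce B': B → ) ) B'
  Add: B' → )
  Add: B' → ,
  Add: B' → ) ,

Round 2: B' has alternatives sharing prefix ')'. Introduce B'': B' → ) B''
  Add: B'' → ε
  Add: B'' → ,

No remaining common prefixes — done.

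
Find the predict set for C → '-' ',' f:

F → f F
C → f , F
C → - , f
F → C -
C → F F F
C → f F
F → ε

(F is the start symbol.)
PREDICT(C → '-' ',' f) = (FIRST(RHS) \ {ε}) ∪ (FOLLOW(C) if ε ∈ FIRST(RHS), i.e. RHS ⇒* ε)
FIRST('-' ',' f) = { '-' }
ε ∉ FIRST('-' ',' f), so FOLLOW(C) is not added.
PREDICT(C → '-' ',' f) = { '-' }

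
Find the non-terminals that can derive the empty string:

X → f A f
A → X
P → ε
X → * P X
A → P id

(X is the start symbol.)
ε-productions: P → ε
So P is immediately nullable.
No further non-terminal can be added: every production for the remaining non-terminals contains a terminal or a non-nullable non-terminal.
Nullable = { 'P' }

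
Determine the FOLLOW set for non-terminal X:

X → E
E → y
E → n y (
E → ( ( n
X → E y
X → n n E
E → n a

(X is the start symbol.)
{ $ }

To compute FOLLOW(X), find every occurrence of X on a right-hand side N → α X β: add FIRST(β) \ {ε}, and if β is empty or nullable also add FOLLOW(N). Iterate to a fixed point.

X is the start symbol, so $ ∈ FOLLOW(X).
X does not occur on any right-hand side.

Taking the union: FOLLOW(X) = { $ }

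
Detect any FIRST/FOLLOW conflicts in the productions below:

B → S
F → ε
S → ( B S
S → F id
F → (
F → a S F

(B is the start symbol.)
Nullable non-terminals: F.

F: nullable alternative(s) F → ε; FOLLOW(F) = { 'id' }
  F → ε: FIRST \ {ε} = { } — this is the only nullable alternative, skip
  F → (: FIRST \ {ε} = { '(' } — disjoint from FOLLOW(F)
  F → a S F: FIRST \ {ε} = { 'a' } — disjoint from FOLLOW(F)

B, S have no nullable alternative, so no FIRST/FOLLOW check is needed there.

No FIRST/FOLLOW conflicts found.

Answer: No FIRST/FOLLOW conflicts.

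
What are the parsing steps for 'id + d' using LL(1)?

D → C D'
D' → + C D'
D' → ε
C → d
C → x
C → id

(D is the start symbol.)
LL(1) parsing maintains a stack (initially the start symbol over $) and the input. At each step: if the stack top is a terminal, match it against the current input token; if it is a non-terminal N, replace it with the RHS of M[N, lookahead] (the unique production whose predict set contains the lookahead).

Stack is shown with the top on the left.

Stack     Input     Action
--------------------------
D $       id + d $  output D → C D'
C D' $    id + d $  output C → id
id D' $   id + d $  match 'id'
D' $      + d $     output D' → + C D'
+ C D' $  + d $     match '+'
C D' $    d $       output C → d
d D' $    d $       match 'd'
D' $      $         output D' → ε
$         $         accept

The string is accepted.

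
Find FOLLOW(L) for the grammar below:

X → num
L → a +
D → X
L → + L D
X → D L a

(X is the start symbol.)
{ 'a', 'num' }

To compute FOLLOW(L), find every occurrence of L on a right-hand side N → α L β: add FIRST(β) \ {ε}, and if β is empty or nullable also add FOLLOW(N). Iterate to a fixed point.

In L → + L D: L is followed by D, add FIRST(D) \ {ε} = { 'num' }
In X → D L a: L is followed by a, add FIRST(a) \ {ε} = { 'a' }

Taking the union: FOLLOW(L) = { 'a', 'num' }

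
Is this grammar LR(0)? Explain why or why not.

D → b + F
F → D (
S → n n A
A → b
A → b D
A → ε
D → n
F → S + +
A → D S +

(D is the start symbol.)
A grammar is LR(0) if no state in the canonical LR(0) collection has:
  - both a shift item (dot before a terminal) and a complete item (shift-reduce conflict), or
  - two or more complete items (reduce-reduce conflict; the accept item [D' → D .] counts as a complete item here).

Augment with D' → D and build the canonical LR(0) collection (I0 = CLOSURE({[D' → . D]}), then GOTO on every symbol after a dot until no new states appear). It has 20 states:
  I0: { [D → . b + F], [D → . n], [D' → . D] }  — shift
  I1: { [D' → D .] }  — accept
  I2: { [D → b . + F] }  — shift
  I3: { [D → n .] }  — reduce
  I4: { [D → . b + F], [D → . n], [D → b + . F], [F → . D (], [F → . S + +], [S → . n n A] }  — shift
  I5: { [F → D . (] }  — shift
  I6: { [D → b + F .] }  — reduce
  I7: { [F → S . + +] }  — shift
  I8: { [D → n .], [S → n . n A] }  — shift, reduce
  I9: { [A → . D S +], [A → . b D], [A → . b], [A → .], [D → . b + F], [D → . n], [S → n n . A] }  — shift, reduce
  I10: { [S → n n A .] }  — reduce
  I11: { [A → D . S +], [S → . n n A] }  — shift
  I12: { [A → b . D], [A → b .], [D → . b + F], [D → . n], [D → b . + F] }  — shift, reduce
  I13: { [A → b D .] }  — reduce
  I14: { [A → D S . +] }  — shift
  I15: { [S → n . n A] }  — shift
  I16: { [A → D S + .] }  — reduce
  I17: { [F → S + . +] }  — shift
  I18: { [F → S + + .] }  — reduce
  I19: { [F → D ( .] }  — reduce

Conflict in state I8:
  Shift-reduce conflict between [D → n .] and [S → n . n A]
So the grammar is NOT LR(0).

Answer: No. Shift-reduce conflict between [D → n .] and [S → n . n A]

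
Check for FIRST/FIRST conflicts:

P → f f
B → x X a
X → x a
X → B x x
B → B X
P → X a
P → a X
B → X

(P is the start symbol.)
FIRST sets of the non-terminals at (or reachable through a nullable prefix from) the front of some alternative:
  FIRST(X) = { 'x' }
  FIRST(B) = { 'x' }

Productions for P:
  P → f f: FIRST = { 'f' }
  P → X a: FIRST = { 'x' }
  P → a X: FIRST = { 'a' }
Productions for B:
  B → x X a: FIRST = { 'x' }
  B → B X: FIRST = { 'x' }
  B → X: FIRST = { 'x' }
Productions for X:
  X → x a: FIRST = { 'x' }
  X → B x x: FIRST = { 'x' }

Conflict for B: B → x X a and B → B X
  Overlap: { 'x' }
Conflict for B: B → x X a and B → X
  Overlap: { 'x' }
Conflict for B: B → B X and B → X
  Overlap: { 'x' }
Conflict for X: X → x a and X → B x x
  Overlap: { 'x' }

Answer: Yes. B → x X a / B → B X on { 'x' }; B → x X a / B → X on { 'x' }; B → B X / B → X on { 'x' }; X → x a / X → B x x on { 'x' }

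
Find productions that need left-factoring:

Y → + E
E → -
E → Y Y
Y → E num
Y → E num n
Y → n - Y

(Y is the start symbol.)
Yes, Y has productions with common prefix 'E num'

Left-factoring is needed when two productions for the same non-terminal
share a common prefix on the right-hand side.

Productions for Y:
  Y → + E
  Y → E num
  Y → E num n
  Y → n - Y
Productions for E:
  E → -
  E → Y Y

Found common prefix 'E num' in productions for Y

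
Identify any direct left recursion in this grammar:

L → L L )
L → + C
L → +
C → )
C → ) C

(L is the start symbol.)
Yes, L is left-recursive

L → L L ): LEFT RECURSIVE (starts with L)
L → + C: starts with '+'
L → +: starts with '+'
C → ): starts with ')'
C → ) C: starts with ')'

The grammar has direct left recursion on: L.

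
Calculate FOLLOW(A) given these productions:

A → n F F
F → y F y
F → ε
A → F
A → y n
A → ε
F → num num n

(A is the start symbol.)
A is the start symbol, so $ ∈ FOLLOW(A).
A does not occur on any right-hand side.

Taking the union: FOLLOW(A) = { $ }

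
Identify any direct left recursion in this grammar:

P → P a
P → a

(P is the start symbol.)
Yes, P is left-recursive

Direct left recursion occurs when N → N α for some non-terminal N (the right-hand side begins with the left-hand side itself).

P → P a: LEFT RECURSIVE (starts with P)
P → a: starts with a

The grammar has direct left recursion on: P.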